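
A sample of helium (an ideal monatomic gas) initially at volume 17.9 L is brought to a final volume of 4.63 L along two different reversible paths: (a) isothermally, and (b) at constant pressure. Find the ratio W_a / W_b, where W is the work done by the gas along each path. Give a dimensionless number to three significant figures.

W_a / W_b ≈ 1.82

Path (a) isothermal: W = P₁V₁ ln(V₂/V₁) → W_a/(P₁V₁) = -1.352.
Path (b) isobaric: W = P₁(V₂ − V₁) → W_b/(P₁V₁) = -0.7413.
W_a / W_b = -1.352 / -0.7413 = 1.824.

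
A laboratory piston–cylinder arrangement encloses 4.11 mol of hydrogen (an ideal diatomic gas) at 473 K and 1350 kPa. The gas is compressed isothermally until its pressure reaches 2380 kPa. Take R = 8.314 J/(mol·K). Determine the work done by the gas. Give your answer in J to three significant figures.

Isothermal process: W = nRT ln(V₂/V₁) = nRT ln(P₁/P₂).
W = (4.11)(8.314)(473) × ln(1350/2380)
  = 16163 × ln(0.5672) = 16163 × -0.567
W_by_gas = -9164 J.

W ≈ -9160 J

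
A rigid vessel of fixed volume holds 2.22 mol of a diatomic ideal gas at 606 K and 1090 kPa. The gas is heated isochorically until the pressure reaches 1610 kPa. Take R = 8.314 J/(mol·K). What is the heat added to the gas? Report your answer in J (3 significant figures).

Q ≈ 13300 J

Constant volume ⇒ W = 0, so Q = ΔU = nCᵥΔT with Cᵥ = 5R/2 = 20.79 J/(mol·K).
At constant V, T₂/T₁ = P₂/P₁ ⇒ ΔT = T₁(P₂/P₁ − 1) = 606·(1610/1090 − 1) = 289.1 K.
ΔU = (2.22)(20.79)(289.1) = 13340 J.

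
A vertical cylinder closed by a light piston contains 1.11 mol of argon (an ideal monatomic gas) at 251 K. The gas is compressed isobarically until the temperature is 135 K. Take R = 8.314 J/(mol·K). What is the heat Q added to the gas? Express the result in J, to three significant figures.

Isobaric: W = nRΔT = (1.11)(8.314)(-116) = -1071 J.
ΔU = nCᵥΔT with Cᵥ = 3R/2: ΔU = (1.11)(12.47)(-116) = -1606 J.
Q = ΔU + W = -1606 − 1071 = -2676 J.

Q ≈ -2680 J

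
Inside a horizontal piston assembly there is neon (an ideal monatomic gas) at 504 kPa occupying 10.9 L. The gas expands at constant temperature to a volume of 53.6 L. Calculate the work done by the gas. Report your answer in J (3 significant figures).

Isothermal: W = nRT ln(V₂/V₁) = P₁V₁ ln(V₂/V₁).
P₁V₁ = (504 kPa)(10.9 L) = 5494 J.
W = 5494 × ln(53.6/10.9) = 5494 × 1.593
W_by_gas = 8750 J.

W ≈ 8750 J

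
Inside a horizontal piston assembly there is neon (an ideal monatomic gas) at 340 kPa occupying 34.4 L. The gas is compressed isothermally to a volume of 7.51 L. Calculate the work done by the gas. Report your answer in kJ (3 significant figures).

Isothermal: W = nRT ln(V₂/V₁) = P₁V₁ ln(V₂/V₁).
P₁V₁ = (340 kPa)(34.4 L) = 11696 J.
W = 11696 × ln(7.51/34.4) = 11696 × -1.522
W_by_gas = -17799 J.

W ≈ -17.8 kJ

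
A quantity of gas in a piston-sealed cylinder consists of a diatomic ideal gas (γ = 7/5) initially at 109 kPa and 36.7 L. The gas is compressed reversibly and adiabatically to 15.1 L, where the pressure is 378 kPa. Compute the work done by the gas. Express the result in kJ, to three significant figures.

W ≈ -4.27 kJ

Adiabatic: W = (P₁V₁ − P₂V₂)/(γ − 1) with γ = 7/5.
P₁V₁ = 4000 J, P₂V₂ = 5708 J.
W = (4000 − 5708) / 0.4 = -4269 J.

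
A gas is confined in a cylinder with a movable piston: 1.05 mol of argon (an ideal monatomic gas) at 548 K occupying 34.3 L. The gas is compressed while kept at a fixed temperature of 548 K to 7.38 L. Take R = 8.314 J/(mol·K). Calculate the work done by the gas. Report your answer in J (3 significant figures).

W ≈ -7350 J

Isothermal: W = nRT ln(V₂/V₁).
W = (1.05)(8.314)(548) × ln(7.38/34.3)
  = 4784 × -1.536
W_by_gas = -7350 J.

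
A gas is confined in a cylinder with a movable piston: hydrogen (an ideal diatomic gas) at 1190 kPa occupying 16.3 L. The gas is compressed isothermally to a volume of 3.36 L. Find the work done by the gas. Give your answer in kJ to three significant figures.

Isothermal: W = nRT ln(V₂/V₁) = P₁V₁ ln(V₂/V₁).
P₁V₁ = (1190 kPa)(16.3 L) = 19397 J.
W = 19397 × ln(3.36/16.3) = 19397 × -1.579
W_by_gas = -30632 J.

W ≈ -30.6 kJ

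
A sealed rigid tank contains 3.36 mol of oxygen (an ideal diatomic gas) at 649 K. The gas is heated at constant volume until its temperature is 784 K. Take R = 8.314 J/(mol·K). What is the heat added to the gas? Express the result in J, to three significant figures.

Q ≈ 9430 J

Constant volume ⇒ W = 0, so Q = ΔU = nCᵥΔT with Cᵥ = 5R/2 = 20.79 J/(mol·K).
ΔU = (3.36)(20.79)(784 − 649) = 9428 J.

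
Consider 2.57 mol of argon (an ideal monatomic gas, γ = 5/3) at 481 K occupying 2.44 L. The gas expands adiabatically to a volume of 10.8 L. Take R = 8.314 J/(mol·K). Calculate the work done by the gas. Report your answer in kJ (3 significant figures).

W ≈ 9.70 kJ

Adiabatic: TV^(γ−1) = const with γ = 5/3.
T₂ = T₁ (V₁/V₂)^(γ−1) = 481 × (2.44/10.8)^0.667 = 481 × 0.3709 = 178.4 K.
W_by = nCᵥ(T₁ − T₂) = (2.57)(12.47)(481 − 178.4) = 9698 J.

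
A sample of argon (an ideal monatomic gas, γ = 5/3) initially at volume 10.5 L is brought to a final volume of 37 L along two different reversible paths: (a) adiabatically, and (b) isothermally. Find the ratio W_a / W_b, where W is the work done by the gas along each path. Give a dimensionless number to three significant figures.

Path (a) adiabatic: W = P₁V₁(1 − (V₁/V₂)^(γ−1))/(γ−1) → W_a/(P₁V₁) = 0.8522.
Path (b) isothermal: W = P₁V₁ ln(V₂/V₁) → W_b/(P₁V₁) = 1.26.
W_a / W_b = 0.8522 / 1.26 = 0.6766.

W_a / W_b ≈ 0.677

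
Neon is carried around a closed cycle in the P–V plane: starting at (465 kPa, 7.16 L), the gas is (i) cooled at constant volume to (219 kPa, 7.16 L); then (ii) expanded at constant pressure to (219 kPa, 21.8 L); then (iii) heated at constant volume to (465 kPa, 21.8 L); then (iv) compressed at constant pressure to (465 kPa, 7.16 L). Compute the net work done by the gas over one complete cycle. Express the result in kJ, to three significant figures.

Constant-volume legs do no work.
W(ii) = (219)(21.8 − 7.16) = 3206 J; W(iv) = (465)(7.16 − 21.8) = -6808 J.
W_net = 3206 − 6808 = -3601 J (the counter-clockwise enclosed area).

W_net ≈ -3.60 kJ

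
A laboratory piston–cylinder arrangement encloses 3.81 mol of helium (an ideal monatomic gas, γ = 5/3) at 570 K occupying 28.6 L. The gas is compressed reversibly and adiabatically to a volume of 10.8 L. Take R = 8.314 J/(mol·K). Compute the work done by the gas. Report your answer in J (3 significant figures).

W ≈ -24800 J

Adiabatic: TV^(γ−1) = const with γ = 5/3.
T₂ = T₁ (V₁/V₂)^(γ−1) = 570 × (28.6/10.8)^0.667 = 570 × 1.914 = 1091 K.
W_by = nCᵥ(T₁ − T₂) = (3.81)(12.47)(570 − 1091) = -24756 J.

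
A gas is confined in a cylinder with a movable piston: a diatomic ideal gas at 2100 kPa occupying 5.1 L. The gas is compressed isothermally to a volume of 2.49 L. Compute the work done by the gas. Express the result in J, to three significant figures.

W ≈ -7680 J

Isothermal: W = nRT ln(V₂/V₁) = P₁V₁ ln(V₂/V₁).
P₁V₁ = (2100 kPa)(5.1 L) = 10710 J.
W = 10710 × ln(2.49/5.1) = 10710 × -0.717
W_by_gas = -7679 J.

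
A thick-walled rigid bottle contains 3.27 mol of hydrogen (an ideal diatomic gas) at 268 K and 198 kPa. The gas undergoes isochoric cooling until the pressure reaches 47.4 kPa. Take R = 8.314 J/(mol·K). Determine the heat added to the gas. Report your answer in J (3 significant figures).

Q ≈ -13900 J

Constant volume ⇒ W = 0, so Q = ΔU = nCᵥΔT with Cᵥ = 5R/2 = 20.79 J/(mol·K).
At constant V, T₂/T₁ = P₂/P₁ ⇒ ΔT = T₁(P₂/P₁ − 1) = 268·(47.4/198 − 1) = -203.8 K.
ΔU = (3.27)(20.79)(-203.8) = -13855 J.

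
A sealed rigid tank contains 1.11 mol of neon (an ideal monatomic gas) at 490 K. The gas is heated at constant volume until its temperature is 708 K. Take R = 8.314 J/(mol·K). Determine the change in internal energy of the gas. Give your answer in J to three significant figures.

Constant volume ⇒ W = 0, so Q = ΔU = nCᵥΔT with Cᵥ = 3R/2 = 12.47 J/(mol·K).
ΔU = (1.11)(12.47)(708 − 490) = 3018 J.

ΔU ≈ 3020 J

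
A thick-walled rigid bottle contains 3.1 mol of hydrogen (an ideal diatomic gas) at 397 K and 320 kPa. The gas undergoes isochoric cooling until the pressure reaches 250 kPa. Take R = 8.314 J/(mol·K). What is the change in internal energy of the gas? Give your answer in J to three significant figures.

Constant volume ⇒ W = 0, so Q = ΔU = nCᵥΔT with Cᵥ = 5R/2 = 20.79 J/(mol·K).
At constant V, T₂/T₁ = P₂/P₁ ⇒ ΔT = T₁(P₂/P₁ − 1) = 397·(250/320 − 1) = -86.84 K.
ΔU = (3.1)(20.79)(-86.84) = -5596 J.

ΔU ≈ -5600 J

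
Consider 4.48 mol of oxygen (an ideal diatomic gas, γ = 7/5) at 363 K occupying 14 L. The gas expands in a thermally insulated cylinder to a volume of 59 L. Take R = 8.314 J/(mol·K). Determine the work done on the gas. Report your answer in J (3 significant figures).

Adiabatic: TV^(γ−1) = const with γ = 7/5.
T₂ = T₁ (V₁/V₂)^(γ−1) = 363 × (14/59)^0.4 = 363 × 0.5625 = 204.2 K.
W_by = nCᵥ(T₁ − T₂) = (4.48)(20.79)(363 − 204.2) = 14789 J.
Work on gas = −W_by = -14789 J.

W ≈ -14800 J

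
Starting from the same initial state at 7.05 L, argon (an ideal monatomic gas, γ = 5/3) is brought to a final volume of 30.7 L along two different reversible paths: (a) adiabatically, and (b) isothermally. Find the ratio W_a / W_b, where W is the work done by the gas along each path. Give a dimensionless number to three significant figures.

W_a / W_b ≈ 0.637

Path (a) adiabatic: W = P₁V₁(1 − (V₁/V₂)^(γ−1))/(γ−1) → W_a/(P₁V₁) = 0.9375.
Path (b) isothermal: W = P₁V₁ ln(V₂/V₁) → W_b/(P₁V₁) = 1.471.
W_a / W_b = 0.9375 / 1.471 = 0.6372.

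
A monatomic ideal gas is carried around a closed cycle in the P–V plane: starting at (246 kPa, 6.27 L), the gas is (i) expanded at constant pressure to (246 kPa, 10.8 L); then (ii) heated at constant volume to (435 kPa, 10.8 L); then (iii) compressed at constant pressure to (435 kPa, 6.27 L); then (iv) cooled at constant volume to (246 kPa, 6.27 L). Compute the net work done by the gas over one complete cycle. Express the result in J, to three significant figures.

Constant-volume legs do no work.
W(i) = (246)(10.8 − 6.27) = 1114 J; W(iii) = (435)(6.27 − 10.8) = -1971 J.
W_net = 1114 − 1971 = -856.2 J (the counter-clockwise enclosed area).

W_net ≈ -856 J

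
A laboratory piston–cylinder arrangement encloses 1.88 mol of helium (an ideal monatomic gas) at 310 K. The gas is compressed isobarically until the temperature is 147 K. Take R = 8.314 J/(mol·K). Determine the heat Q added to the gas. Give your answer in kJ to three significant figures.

Isobaric: W = nRΔT = (1.88)(8.314)(-163) = -2548 J.
ΔU = nCᵥΔT with Cᵥ = 3R/2: ΔU = (1.88)(12.47)(-163) = -3822 J.
Q = ΔU + W = -3822 − 2548 = -6369 J.

Q ≈ -6.37 kJ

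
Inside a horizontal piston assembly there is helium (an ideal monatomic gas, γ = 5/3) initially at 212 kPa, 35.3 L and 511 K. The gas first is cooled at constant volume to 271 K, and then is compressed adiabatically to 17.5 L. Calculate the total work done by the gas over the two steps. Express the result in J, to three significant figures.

W_total ≈ -3550 J

Step 1 (isochoric): W = 0 (constant volume).
After step 1: P = 112.4 kPa (V unchanged).
Step 2 (adiabatic): W = (P₁V₁ − P₂V₂)/(γ−1) = (3969 − 6336)/0.667 = -3551 J.
W_total = 0 − 3551 = -3551 J.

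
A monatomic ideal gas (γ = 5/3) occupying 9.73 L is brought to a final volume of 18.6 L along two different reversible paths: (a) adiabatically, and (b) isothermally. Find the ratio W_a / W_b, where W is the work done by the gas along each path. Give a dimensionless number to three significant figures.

Path (a) adiabatic: W = P₁V₁(1 − (V₁/V₂)^(γ−1))/(γ−1) → W_a/(P₁V₁) = 0.5262.
Path (b) isothermal: W = P₁V₁ ln(V₂/V₁) → W_b/(P₁V₁) = 0.6479.
W_a / W_b = 0.5262 / 0.6479 = 0.812.

W_a / W_b ≈ 0.812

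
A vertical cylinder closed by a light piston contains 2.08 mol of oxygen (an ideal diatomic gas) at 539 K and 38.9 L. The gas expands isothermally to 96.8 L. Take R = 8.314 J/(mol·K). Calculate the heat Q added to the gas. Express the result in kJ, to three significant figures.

Isothermal ⇒ ΔU = 0, so Q = W = nRT ln(V₂/V₁).
Q = (2.08)(8.314)(539) ln(96.8/38.9) = 9321 × 0.9117 = 8498 J.

Q ≈ 8.50 kJ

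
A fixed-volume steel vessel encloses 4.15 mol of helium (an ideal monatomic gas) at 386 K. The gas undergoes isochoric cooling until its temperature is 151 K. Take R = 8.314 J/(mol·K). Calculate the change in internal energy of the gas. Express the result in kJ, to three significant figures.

ΔU ≈ -12.2 kJ

Constant volume ⇒ W = 0, so Q = ΔU = nCᵥΔT with Cᵥ = 3R/2 = 12.47 J/(mol·K).
ΔU = (4.15)(12.47)(151 − 386) = -12162 J.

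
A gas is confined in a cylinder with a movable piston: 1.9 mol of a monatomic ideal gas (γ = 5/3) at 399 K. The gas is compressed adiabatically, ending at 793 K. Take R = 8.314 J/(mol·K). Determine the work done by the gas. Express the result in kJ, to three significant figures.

W ≈ -9.34 kJ

Adiabatic ⇒ Q = 0, so W_by = −ΔU = nCᵥ(T₁ − T₂).
Cᵥ = 3R/2 = 12.47 J/(mol·K).
W = (1.9)(12.47)(399 − 793) = -9336 J.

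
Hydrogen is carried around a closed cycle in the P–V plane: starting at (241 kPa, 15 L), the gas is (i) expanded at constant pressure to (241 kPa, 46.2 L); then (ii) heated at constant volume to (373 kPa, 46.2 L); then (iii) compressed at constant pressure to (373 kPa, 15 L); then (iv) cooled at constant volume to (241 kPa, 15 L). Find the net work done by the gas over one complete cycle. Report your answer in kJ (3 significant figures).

Constant-volume legs do no work.
W(i) = (241)(46.2 − 15) = 7519 J; W(iii) = (373)(15 − 46.2) = -11638 J.
W_net = 7519 − 11638 = -4118 J (the counter-clockwise enclosed area).

W_net ≈ -4.12 kJ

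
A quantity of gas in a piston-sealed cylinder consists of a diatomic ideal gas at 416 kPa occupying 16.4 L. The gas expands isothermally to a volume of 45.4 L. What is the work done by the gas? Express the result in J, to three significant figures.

Isothermal: W = nRT ln(V₂/V₁) = P₁V₁ ln(V₂/V₁).
P₁V₁ = (416 kPa)(16.4 L) = 6822 J.
W = 6822 × ln(45.4/16.4) = 6822 × 1.018
W_by_gas = 6947 J.

W ≈ 6950 J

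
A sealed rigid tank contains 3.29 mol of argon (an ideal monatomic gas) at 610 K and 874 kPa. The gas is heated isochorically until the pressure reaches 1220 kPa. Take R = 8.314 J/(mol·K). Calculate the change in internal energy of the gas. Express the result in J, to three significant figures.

Constant volume ⇒ W = 0, so Q = ΔU = nCᵥΔT with Cᵥ = 3R/2 = 12.47 J/(mol·K).
At constant V, T₂/T₁ = P₂/P₁ ⇒ ΔT = T₁(P₂/P₁ − 1) = 610·(1220/874 − 1) = 241.5 K.
ΔU = (3.29)(12.47)(241.5) = 9908 J.

ΔU ≈ 9910 J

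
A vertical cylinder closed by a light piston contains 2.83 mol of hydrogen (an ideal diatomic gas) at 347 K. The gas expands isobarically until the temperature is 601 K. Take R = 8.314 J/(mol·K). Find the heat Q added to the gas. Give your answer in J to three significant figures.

Q ≈ 20900 J

Isobaric: W = nRΔT = (2.83)(8.314)(254) = 5976 J.
ΔU = nCᵥΔT with Cᵥ = 5R/2: ΔU = (2.83)(20.79)(254) = 14941 J.
Q = ΔU + W = 14941 + 5976 = 20917 J.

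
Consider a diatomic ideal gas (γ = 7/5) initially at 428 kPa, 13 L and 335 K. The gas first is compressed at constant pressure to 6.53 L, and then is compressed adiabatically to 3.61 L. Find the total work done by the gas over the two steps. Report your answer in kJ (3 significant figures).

Step 1 (isobaric): W = PΔV = (428 kPa)(6.53 − 13 L) = -2769 J.
After step 1: P = 428 kPa, V = 6.53 L, T = 168.3 K.
Step 2 (adiabatic): W = (P₁V₁ − P₂V₂)/(γ−1) = (2795 − 3543)/0.4 = -1869 J.
W_total = -2769 − 1869 = -4639 J.

W_total ≈ -4.64 kJ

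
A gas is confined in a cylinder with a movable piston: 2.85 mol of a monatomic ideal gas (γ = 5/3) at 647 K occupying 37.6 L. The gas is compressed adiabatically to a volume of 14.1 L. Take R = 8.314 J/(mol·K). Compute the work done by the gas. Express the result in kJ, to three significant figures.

W ≈ -21.2 kJ

Adiabatic: TV^(γ−1) = const with γ = 5/3.
T₂ = T₁ (V₁/V₂)^(γ−1) = 647 × (37.6/14.1)^0.667 = 647 × 1.923 = 1244 K.
W_by = nCᵥ(T₁ − T₂) = (2.85)(12.47)(647 − 1244) = -21225 J.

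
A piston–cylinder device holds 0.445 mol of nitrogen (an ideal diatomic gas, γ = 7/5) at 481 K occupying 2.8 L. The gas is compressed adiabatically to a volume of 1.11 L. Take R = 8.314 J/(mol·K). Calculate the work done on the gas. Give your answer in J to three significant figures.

Adiabatic: TV^(γ−1) = const with γ = 7/5.
T₂ = T₁ (V₁/V₂)^(γ−1) = 481 × (2.8/1.11)^0.4 = 481 × 1.448 = 696.4 K.
W_by = nCᵥ(T₁ − T₂) = (0.445)(20.79)(481 − 696.4) = -1993 J.
Work on gas = −W_by = 1993 J.

W ≈ 1990 J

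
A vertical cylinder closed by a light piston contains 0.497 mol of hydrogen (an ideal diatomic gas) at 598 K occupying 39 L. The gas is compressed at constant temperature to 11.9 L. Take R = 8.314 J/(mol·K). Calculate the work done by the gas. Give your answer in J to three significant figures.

Isothermal: W = nRT ln(V₂/V₁).
W = (0.497)(8.314)(598) × ln(11.9/39)
  = 2471 × -1.187
W_by_gas = -2933 J.

W ≈ -2930 J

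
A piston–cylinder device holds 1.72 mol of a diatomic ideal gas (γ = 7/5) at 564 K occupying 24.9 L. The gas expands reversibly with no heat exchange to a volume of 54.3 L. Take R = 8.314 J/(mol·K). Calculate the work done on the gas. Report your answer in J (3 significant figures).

Adiabatic: TV^(γ−1) = const with γ = 7/5.
T₂ = T₁ (V₁/V₂)^(γ−1) = 564 × (24.9/54.3)^0.4 = 564 × 0.7321 = 412.9 K.
W_by = nCᵥ(T₁ − T₂) = (1.72)(20.79)(564 − 412.9) = 5402 J.
Work on gas = −W_by = -5402 J.

W ≈ -5400 J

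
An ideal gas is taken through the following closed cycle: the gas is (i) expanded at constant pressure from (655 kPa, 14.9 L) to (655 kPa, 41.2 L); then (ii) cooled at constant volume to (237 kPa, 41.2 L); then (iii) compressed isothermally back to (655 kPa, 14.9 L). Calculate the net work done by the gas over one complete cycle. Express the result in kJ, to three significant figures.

Leg (i): W = PΔV = (655)(41.2 − 14.9) = 17227 J.
Leg (ii): W = 0.
Leg (iii): W = PᵢVᵢ ln(V_f/Vᵢ) = (9764) ln(14.9/41.2) = -9931 J.
W_net = 17227 − 9931 = 7295 J.

W_net ≈ 7.30 kJ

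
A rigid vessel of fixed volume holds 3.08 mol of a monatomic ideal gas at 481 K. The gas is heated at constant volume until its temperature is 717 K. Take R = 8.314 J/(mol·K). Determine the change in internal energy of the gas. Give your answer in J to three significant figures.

ΔU ≈ 9060 J

Constant volume ⇒ W = 0, so Q = ΔU = nCᵥΔT with Cᵥ = 3R/2 = 12.47 J/(mol·K).
ΔU = (3.08)(12.47)(717 − 481) = 9065 J.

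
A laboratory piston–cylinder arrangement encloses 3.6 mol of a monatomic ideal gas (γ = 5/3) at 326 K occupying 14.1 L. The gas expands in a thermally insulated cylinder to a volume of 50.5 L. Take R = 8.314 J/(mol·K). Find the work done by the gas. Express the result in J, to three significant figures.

W ≈ 8380 J

Adiabatic: TV^(γ−1) = const with γ = 5/3.
T₂ = T₁ (V₁/V₂)^(γ−1) = 326 × (14.1/50.5)^0.667 = 326 × 0.4272 = 139.3 K.
W_by = nCᵥ(T₁ − T₂) = (3.6)(12.47)(326 − 139.3) = 8384 J.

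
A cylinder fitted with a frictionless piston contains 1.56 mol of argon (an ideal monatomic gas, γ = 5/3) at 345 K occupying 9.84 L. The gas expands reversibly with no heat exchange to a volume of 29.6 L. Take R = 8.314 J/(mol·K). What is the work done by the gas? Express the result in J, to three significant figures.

Adiabatic: TV^(γ−1) = const with γ = 5/3.
T₂ = T₁ (V₁/V₂)^(γ−1) = 345 × (9.84/29.6)^0.667 = 345 × 0.4799 = 165.6 K.
W_by = nCᵥ(T₁ − T₂) = (1.56)(12.47)(345 − 165.6) = 3491 J.

W ≈ 3490 J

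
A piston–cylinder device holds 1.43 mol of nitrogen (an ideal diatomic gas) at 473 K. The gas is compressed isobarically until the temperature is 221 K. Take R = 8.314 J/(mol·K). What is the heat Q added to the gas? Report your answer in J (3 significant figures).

Q ≈ -10500 J

Isobaric: W = nRΔT = (1.43)(8.314)(-252) = -2996 J.
ΔU = nCᵥΔT with Cᵥ = 5R/2: ΔU = (1.43)(20.79)(-252) = -7490 J.
Q = ΔU + W = -7490 − 2996 = -10486 J.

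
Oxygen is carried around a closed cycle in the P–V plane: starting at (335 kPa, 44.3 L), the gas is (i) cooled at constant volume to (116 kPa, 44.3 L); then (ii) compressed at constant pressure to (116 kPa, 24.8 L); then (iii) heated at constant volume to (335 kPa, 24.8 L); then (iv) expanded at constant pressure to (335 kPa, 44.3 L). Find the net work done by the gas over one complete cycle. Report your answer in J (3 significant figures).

W_net ≈ 4270 J

Constant-volume legs do no work.
W(ii) = (116)(24.8 − 44.3) = -2262 J; W(iv) = (335)(44.3 − 24.8) = 6532 J.
W_net = -2262 + 6532 = 4270 J (the clockwise enclosed area).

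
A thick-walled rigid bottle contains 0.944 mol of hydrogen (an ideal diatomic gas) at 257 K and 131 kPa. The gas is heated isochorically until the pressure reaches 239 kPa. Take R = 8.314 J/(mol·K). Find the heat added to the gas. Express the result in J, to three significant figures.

Constant volume ⇒ W = 0, so Q = ΔU = nCᵥΔT with Cᵥ = 5R/2 = 20.79 J/(mol·K).
At constant V, T₂/T₁ = P₂/P₁ ⇒ ΔT = T₁(P₂/P₁ − 1) = 257·(239/131 − 1) = 211.9 K.
ΔU = (0.944)(20.79)(211.9) = 4157 J.

Q ≈ 4160 J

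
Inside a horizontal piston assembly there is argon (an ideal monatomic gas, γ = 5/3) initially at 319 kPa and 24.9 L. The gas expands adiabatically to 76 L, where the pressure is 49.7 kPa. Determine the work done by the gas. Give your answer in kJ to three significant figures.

Adiabatic: W = (P₁V₁ − P₂V₂)/(γ − 1) with γ = 5/3.
P₁V₁ = 7943 J, P₂V₂ = 3777 J.
W = (7943 − 3777) / 0.6667 = 6249 J.

W ≈ 6.25 kJ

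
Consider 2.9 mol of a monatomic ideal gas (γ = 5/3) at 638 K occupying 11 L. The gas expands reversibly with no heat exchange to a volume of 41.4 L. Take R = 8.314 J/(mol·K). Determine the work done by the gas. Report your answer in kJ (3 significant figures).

W ≈ 13.5 kJ

Adiabatic: TV^(γ−1) = const with γ = 5/3.
T₂ = T₁ (V₁/V₂)^(γ−1) = 638 × (11/41.4)^0.667 = 638 × 0.4133 = 263.7 K.
W_by = nCᵥ(T₁ − T₂) = (2.9)(12.47)(638 − 263.7) = 13538 J.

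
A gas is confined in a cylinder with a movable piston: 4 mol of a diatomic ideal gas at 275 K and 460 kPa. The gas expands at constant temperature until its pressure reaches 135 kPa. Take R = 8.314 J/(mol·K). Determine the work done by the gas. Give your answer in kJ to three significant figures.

Isothermal process: W = nRT ln(V₂/V₁) = nRT ln(P₁/P₂).
W = (4)(8.314)(275) × ln(460/135)
  = 9145 × ln(3.407) = 9145 × 1.226
W_by_gas = 11212 J.

W ≈ 11.2 kJ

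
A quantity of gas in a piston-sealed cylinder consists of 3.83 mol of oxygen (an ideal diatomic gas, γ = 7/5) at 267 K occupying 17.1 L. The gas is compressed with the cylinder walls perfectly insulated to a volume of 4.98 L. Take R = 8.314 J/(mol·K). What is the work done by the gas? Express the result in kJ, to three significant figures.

Adiabatic: TV^(γ−1) = const with γ = 7/5.
T₂ = T₁ (V₁/V₂)^(γ−1) = 267 × (17.1/4.98)^0.4 = 267 × 1.638 = 437.3 K.
W_by = nCᵥ(T₁ − T₂) = (3.83)(20.79)(267 − 437.3) = -13560 J.

W ≈ -13.6 kJ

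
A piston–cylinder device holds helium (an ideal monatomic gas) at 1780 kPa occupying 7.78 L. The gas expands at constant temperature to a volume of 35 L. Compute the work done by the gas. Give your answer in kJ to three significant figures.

W ≈ 20.8 kJ

Isothermal: W = nRT ln(V₂/V₁) = P₁V₁ ln(V₂/V₁).
P₁V₁ = (1780 kPa)(7.78 L) = 13848 J.
W = 13848 × ln(35/7.78) = 13848 × 1.504
W_by_gas = 20825 J.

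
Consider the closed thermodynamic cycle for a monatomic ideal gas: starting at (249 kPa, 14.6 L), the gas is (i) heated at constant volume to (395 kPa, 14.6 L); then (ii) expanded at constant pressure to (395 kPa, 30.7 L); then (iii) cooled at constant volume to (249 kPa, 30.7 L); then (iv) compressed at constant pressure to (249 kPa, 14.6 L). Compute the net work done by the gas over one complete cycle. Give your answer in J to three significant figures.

Constant-volume legs do no work.
W(ii) = (395)(30.7 − 14.6) = 6360 J; W(iv) = (249)(14.6 − 30.7) = -4009 J.
W_net = 6360 − 4009 = 2351 J (the clockwise enclosed area).

W_net ≈ 2350 J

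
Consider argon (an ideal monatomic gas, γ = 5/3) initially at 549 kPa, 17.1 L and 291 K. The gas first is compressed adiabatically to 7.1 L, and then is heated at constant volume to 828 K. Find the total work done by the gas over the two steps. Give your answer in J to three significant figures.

W_total ≈ -11200 J

Step 1 (adiabatic): W = (P₁V₁ − P₂V₂)/(γ−1) = (9388 − 16868)/0.667 = -11220 J.
Step 2 (isochoric): W = 0 (constant volume).
W_total = -11220 + 0 = -11220 J.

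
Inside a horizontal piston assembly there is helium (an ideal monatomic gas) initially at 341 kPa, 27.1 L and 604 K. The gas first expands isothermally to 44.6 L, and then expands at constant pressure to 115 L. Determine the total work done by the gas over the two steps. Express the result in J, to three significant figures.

W_total ≈ 19200 J

Step 1 (isothermal): W = P₁V₁ ln(V₂/V₁) = (9241) ln(44.6/27.1) = 4604 J.
After step 1: P = 207.2 kPa, V = 44.6 L, T = 604 K.
Step 2 (isobaric): W = PΔV = (207.2 kPa)(115 − 44.6 L) = 14587 J.
W_total = 4604 + 14587 = 19191 J.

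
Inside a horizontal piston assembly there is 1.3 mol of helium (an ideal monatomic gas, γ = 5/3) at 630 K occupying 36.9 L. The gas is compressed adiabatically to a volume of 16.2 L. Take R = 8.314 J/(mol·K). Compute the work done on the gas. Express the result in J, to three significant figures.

W ≈ 7470 J

Adiabatic: TV^(γ−1) = const with γ = 5/3.
T₂ = T₁ (V₁/V₂)^(γ−1) = 630 × (36.9/16.2)^0.667 = 630 × 1.731 = 1091 K.
W_by = nCᵥ(T₁ − T₂) = (1.3)(12.47)(630 − 1091) = -7468 J.
Work on gas = −W_by = 7468 J.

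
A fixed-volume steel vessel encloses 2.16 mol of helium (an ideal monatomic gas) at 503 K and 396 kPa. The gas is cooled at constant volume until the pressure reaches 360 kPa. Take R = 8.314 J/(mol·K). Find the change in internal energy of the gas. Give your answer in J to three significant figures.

Constant volume ⇒ W = 0, so Q = ΔU = nCᵥΔT with Cᵥ = 3R/2 = 12.47 J/(mol·K).
At constant V, T₂/T₁ = P₂/P₁ ⇒ ΔT = T₁(P₂/P₁ − 1) = 503·(360/396 − 1) = -45.73 K.
ΔU = (2.16)(12.47)(-45.73) = -1232 J.

ΔU ≈ -1230 J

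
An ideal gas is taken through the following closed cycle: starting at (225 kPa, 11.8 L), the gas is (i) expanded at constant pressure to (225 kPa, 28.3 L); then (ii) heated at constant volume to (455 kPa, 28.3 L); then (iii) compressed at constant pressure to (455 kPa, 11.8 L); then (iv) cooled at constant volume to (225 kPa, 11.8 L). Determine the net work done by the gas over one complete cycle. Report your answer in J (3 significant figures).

W_net ≈ -3800 J

Constant-volume legs do no work.
W(i) = (225)(28.3 − 11.8) = 3712 J; W(iii) = (455)(11.8 − 28.3) = -7508 J.
W_net = 3712 − 7508 = -3795 J (the counter-clockwise enclosed area).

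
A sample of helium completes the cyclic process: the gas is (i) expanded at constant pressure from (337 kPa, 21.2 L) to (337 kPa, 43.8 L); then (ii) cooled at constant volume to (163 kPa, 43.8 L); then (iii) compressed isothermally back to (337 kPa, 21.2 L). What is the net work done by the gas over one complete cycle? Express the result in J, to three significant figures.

Leg (i): W = PΔV = (337)(43.8 − 21.2) = 7616 J.
Leg (ii): W = 0.
Leg (iii): W = PᵢVᵢ ln(V_f/Vᵢ) = (7139) ln(21.2/43.8) = -5181 J.
W_net = 7616 − 5181 = 2436 J.

W_net ≈ 2440 J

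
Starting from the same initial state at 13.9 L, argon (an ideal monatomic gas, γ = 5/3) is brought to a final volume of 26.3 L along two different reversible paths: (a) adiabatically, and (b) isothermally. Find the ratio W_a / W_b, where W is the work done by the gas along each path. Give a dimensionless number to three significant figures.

W_a / W_b ≈ 0.815

Path (a) adiabatic: W = P₁V₁(1 − (V₁/V₂)^(γ−1))/(γ−1) → W_a/(P₁V₁) = 0.5195.
Path (b) isothermal: W = P₁V₁ ln(V₂/V₁) → W_b/(P₁V₁) = 0.6377.
W_a / W_b = 0.5195 / 0.6377 = 0.8146.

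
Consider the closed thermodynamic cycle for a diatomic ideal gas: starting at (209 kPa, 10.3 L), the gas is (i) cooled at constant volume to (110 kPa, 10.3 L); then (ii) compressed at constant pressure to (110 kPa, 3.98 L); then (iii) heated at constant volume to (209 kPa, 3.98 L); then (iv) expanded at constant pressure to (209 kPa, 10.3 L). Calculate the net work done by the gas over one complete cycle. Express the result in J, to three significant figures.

W_net ≈ 626 J

Constant-volume legs do no work.
W(ii) = (110)(3.98 − 10.3) = -695.2 J; W(iv) = (209)(10.3 − 3.98) = 1321 J.
W_net = -695.2 + 1321 = 625.7 J (the clockwise enclosed area).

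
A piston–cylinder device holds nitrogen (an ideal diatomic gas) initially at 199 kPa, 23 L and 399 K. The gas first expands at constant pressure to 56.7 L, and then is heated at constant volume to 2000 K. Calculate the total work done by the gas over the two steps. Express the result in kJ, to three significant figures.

Step 1 (isobaric): W = PΔV = (199 kPa)(56.7 − 23 L) = 6706 J.
Step 2 (isochoric): W = 0 (constant volume).
W_total = 6706 + 0 = 6706 J.

W_total ≈ 6.71 kJ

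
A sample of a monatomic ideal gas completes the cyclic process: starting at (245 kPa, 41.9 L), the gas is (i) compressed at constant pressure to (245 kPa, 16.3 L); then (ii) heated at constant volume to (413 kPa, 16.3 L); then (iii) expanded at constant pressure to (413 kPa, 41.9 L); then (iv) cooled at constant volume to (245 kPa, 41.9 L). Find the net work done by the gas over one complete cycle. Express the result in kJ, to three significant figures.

W_net ≈ 4.30 kJ

Constant-volume legs do no work.
W(i) = (245)(16.3 − 41.9) = -6272 J; W(iii) = (413)(41.9 − 16.3) = 10573 J.
W_net = -6272 + 10573 = 4301 J (the clockwise enclosed area).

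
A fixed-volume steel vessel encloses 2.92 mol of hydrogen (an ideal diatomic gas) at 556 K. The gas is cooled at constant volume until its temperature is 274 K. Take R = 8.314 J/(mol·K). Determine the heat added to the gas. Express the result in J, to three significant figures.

Constant volume ⇒ W = 0, so Q = ΔU = nCᵥΔT with Cᵥ = 5R/2 = 20.79 J/(mol·K).
ΔU = (2.92)(20.79)(274 − 556) = -17115 J.

Q ≈ -17100 J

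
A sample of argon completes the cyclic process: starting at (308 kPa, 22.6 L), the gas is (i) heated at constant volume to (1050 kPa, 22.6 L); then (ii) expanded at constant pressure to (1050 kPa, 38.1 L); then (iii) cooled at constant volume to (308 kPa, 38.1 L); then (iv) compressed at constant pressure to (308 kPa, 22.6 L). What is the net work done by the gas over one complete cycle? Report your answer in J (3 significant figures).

Constant-volume legs do no work.
W(ii) = (1050)(38.1 − 22.6) = 16275 J; W(iv) = (308)(22.6 − 38.1) = -4774 J.
W_net = 16275 − 4774 = 11501 J (the clockwise enclosed area).

W_net ≈ 11500 J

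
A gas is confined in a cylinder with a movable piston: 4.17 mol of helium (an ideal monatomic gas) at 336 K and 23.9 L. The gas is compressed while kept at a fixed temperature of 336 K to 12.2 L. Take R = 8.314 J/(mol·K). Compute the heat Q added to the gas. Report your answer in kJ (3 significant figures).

Isothermal ⇒ ΔU = 0, so Q = W = nRT ln(V₂/V₁).
Q = (4.17)(8.314)(336) ln(12.2/23.9) = 11649 × -0.6724 = -7833 J.

Q ≈ -7.83 kJ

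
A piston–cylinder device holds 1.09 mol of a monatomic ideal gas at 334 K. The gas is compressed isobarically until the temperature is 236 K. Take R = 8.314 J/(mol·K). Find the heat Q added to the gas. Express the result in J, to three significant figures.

Isobaric: W = nRΔT = (1.09)(8.314)(-98) = -888.1 J.
ΔU = nCᵥΔT with Cᵥ = 3R/2: ΔU = (1.09)(12.47)(-98) = -1332 J.
Q = ΔU + W = -1332 − 888.1 = -2220 J.

Q ≈ -2220 J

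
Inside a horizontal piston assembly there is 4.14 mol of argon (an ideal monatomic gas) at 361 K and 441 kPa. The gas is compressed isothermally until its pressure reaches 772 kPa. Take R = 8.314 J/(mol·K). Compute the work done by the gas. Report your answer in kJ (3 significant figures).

Isothermal process: W = nRT ln(V₂/V₁) = nRT ln(P₁/P₂).
W = (4.14)(8.314)(361) × ln(441/772)
  = 12426 × ln(0.5712) = 12426 × -0.5599
W_by_gas = -6958 J.

W ≈ -6.96 kJ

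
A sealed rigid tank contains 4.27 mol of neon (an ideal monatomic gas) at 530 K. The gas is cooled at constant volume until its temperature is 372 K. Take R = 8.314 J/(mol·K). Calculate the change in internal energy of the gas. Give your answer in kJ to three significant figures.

ΔU ≈ -8.41 kJ

Constant volume ⇒ W = 0, so Q = ΔU = nCᵥΔT with Cᵥ = 3R/2 = 12.47 J/(mol·K).
ΔU = (4.27)(12.47)(372 − 530) = -8414 J.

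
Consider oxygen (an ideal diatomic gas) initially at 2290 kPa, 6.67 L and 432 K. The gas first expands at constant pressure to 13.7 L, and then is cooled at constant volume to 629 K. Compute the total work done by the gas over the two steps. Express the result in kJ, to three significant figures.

Step 1 (isobaric): W = PΔV = (2290 kPa)(13.7 − 6.67 L) = 16099 J.
Step 2 (isochoric): W = 0 (constant volume).
W_total = 16099 + 0 = 16099 J.

W_total ≈ 16.1 kJ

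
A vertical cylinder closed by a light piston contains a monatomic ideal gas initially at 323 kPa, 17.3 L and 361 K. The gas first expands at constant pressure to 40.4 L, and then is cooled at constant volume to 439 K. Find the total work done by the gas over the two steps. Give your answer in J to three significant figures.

W_total ≈ 7460 J

Step 1 (isobaric): W = PΔV = (323 kPa)(40.4 − 17.3 L) = 7461 J.
Step 2 (isochoric): W = 0 (constant volume).
W_total = 7461 + 0 = 7461 J.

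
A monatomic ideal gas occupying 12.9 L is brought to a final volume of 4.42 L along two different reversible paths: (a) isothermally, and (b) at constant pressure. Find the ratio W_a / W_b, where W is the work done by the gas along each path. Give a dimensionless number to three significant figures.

Path (a) isothermal: W = P₁V₁ ln(V₂/V₁) → W_a/(P₁V₁) = -1.071.
Path (b) isobaric: W = P₁(V₂ − V₁) → W_b/(P₁V₁) = -0.6574.
W_a / W_b = -1.071 / -0.6574 = 1.629.

W_a / W_b ≈ 1.63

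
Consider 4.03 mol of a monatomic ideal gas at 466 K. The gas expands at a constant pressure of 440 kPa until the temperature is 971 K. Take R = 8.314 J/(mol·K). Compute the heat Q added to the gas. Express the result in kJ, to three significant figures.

Q ≈ 42.3 kJ

Isobaric: W = nRΔT = (4.03)(8.314)(505) = 16920 J.
ΔU = nCᵥΔT with Cᵥ = 3R/2: ΔU = (4.03)(12.47)(505) = 25380 J.
Q = ΔU + W = 25380 + 16920 = 42301 J.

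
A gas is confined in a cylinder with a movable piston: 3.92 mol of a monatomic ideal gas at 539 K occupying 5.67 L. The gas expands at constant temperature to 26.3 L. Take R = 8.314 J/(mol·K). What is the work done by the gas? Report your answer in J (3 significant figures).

W ≈ 27000 J

Isothermal: W = nRT ln(V₂/V₁).
W = (3.92)(8.314)(539) × ln(26.3/5.67)
  = 17566 × 1.534
W_by_gas = 26954 J.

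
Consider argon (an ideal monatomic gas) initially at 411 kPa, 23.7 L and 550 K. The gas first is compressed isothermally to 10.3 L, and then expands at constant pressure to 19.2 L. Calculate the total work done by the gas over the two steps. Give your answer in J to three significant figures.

Step 1 (isothermal): W = P₁V₁ ln(V₂/V₁) = (9741) ln(10.3/23.7) = -8117 J.
After step 1: P = 945.7 kPa, V = 10.3 L, T = 550 K.
Step 2 (isobaric): W = PΔV = (945.7 kPa)(19.2 − 10.3 L) = 8417 J.
W_total = -8117 + 8417 = 299.5 J.

W_total ≈ 299 J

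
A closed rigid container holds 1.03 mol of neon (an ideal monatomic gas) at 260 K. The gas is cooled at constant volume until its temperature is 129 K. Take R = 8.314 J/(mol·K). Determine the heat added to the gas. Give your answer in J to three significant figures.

Constant volume ⇒ W = 0, so Q = ΔU = nCᵥΔT with Cᵥ = 3R/2 = 12.47 J/(mol·K).
ΔU = (1.03)(12.47)(129 − 260) = -1683 J.

Q ≈ -1680 J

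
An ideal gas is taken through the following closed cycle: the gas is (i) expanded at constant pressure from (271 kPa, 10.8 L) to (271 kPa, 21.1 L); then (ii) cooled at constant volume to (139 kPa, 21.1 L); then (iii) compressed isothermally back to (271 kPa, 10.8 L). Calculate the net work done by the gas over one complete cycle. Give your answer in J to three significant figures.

W_net ≈ 827 J

Leg (i): W = PΔV = (271)(21.1 − 10.8) = 2791 J.
Leg (ii): W = 0.
Leg (iii): W = PᵢVᵢ ln(V_f/Vᵢ) = (2933) ln(10.8/21.1) = -1964 J.
W_net = 2791 − 1964 = 827.1 J.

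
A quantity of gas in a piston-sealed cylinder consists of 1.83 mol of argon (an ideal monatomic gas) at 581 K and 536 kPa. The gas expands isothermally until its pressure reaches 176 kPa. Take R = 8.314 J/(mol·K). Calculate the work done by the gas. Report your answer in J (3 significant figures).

Isothermal process: W = nRT ln(V₂/V₁) = nRT ln(P₁/P₂).
W = (1.83)(8.314)(581) × ln(536/176)
  = 8840 × ln(3.045) = 8840 × 1.114
W_by_gas = 9844 J.

W ≈ 9840 J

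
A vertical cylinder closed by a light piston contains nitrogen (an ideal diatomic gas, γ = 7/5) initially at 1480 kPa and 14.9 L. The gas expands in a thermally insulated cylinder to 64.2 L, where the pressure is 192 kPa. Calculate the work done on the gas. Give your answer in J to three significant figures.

W ≈ -24300 J

Adiabatic: W = (P₁V₁ − P₂V₂)/(γ − 1) with γ = 7/5.
P₁V₁ = 22052 J, P₂V₂ = 12326 J.
W = (22052 − 12326) / 0.4 = 24314 J.
Work on gas = −W_by = -24314 J.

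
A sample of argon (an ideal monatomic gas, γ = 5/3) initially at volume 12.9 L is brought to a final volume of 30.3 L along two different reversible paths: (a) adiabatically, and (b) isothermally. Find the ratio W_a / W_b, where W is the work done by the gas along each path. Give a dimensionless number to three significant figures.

W_a / W_b ≈ 0.762

Path (a) adiabatic: W = P₁V₁(1 − (V₁/V₂)^(γ−1))/(γ−1) → W_a/(P₁V₁) = 0.6511.
Path (b) isothermal: W = P₁V₁ ln(V₂/V₁) → W_b/(P₁V₁) = 0.8539.
W_a / W_b = 0.6511 / 0.8539 = 0.7625.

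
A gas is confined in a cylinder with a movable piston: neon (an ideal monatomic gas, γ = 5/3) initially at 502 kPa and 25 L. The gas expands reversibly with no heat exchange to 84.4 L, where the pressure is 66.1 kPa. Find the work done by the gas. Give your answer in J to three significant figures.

W ≈ 10500 J

Adiabatic: W = (P₁V₁ − P₂V₂)/(γ − 1) with γ = 5/3.
P₁V₁ = 12550 J, P₂V₂ = 5579 J.
W = (12550 − 5579) / 0.6667 = 10457 J.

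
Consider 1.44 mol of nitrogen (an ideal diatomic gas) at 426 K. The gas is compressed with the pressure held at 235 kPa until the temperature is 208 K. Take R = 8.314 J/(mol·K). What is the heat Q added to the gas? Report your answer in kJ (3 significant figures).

Q ≈ -9.13 kJ

Isobaric: W = nRΔT = (1.44)(8.314)(-218) = -2610 J.
ΔU = nCᵥΔT with Cᵥ = 5R/2: ΔU = (1.44)(20.79)(-218) = -6525 J.
Q = ΔU + W = -6525 − 2610 = -9135 J.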